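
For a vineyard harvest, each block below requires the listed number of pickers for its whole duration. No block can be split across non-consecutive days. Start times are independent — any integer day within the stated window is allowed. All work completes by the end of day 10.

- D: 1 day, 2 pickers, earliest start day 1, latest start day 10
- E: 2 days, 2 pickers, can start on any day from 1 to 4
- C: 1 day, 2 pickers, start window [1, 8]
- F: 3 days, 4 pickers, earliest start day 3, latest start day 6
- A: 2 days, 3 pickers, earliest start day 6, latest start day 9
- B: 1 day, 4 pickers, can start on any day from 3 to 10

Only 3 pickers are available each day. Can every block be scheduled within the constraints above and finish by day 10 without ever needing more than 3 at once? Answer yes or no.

The minimum achievable peak is 4; 3 < 4, so no feasible schedule stays within the cap.

no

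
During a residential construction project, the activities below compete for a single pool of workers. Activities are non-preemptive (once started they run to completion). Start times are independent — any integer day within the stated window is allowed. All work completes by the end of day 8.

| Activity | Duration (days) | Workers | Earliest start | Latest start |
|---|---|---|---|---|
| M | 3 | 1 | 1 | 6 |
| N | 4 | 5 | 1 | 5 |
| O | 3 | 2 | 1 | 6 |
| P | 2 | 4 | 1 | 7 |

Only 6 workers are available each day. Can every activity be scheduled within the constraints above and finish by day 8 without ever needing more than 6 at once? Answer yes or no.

Schedule M@1, N@1, O@5, P@5: d1:6  d2:6  d3:6  d4:5  d5:6  d6:6  d7:2  d8:0 — peak 6 ≤ 6.

yes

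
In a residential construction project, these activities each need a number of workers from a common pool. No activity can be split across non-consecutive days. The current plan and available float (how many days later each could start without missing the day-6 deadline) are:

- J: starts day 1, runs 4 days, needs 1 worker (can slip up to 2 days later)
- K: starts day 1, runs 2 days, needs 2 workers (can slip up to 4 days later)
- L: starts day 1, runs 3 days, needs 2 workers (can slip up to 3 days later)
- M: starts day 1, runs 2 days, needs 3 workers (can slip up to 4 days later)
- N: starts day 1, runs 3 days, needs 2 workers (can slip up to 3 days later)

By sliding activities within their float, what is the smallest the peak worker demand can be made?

5

Early-start (J@1, K@1, L@1, M@1, N@1) gives peak 10: d1:10  d2:10  d3:5  d4:1  d5:0  d6:0.
Shift M→5, N→3.
Schedule J@1, K@1, L@1, M@5, N@3: d1:5  d2:5  d3:5  d4:3  d5:5  d6:3 — peak 5.
Total worker-days = 26 over 6 days ⇒ peak ≥ ⌈26/6⌉ = 5, so 5 is optimal.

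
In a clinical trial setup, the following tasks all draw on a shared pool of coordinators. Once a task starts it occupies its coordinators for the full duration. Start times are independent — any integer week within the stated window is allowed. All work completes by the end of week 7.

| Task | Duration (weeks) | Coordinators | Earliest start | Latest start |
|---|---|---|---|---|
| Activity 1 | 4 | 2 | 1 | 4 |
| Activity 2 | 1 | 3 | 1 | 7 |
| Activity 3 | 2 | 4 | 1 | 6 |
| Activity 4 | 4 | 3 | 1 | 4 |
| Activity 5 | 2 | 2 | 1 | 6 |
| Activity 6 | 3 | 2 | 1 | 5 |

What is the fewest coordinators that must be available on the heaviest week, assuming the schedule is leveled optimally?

Early-start (Activity 1@1, Activity 2@1, Activity 3@1, Activity 4@1, Activity 5@1, Activity 6@1) gives peak 16: w1:16  w2:13  w3:7  w4:5  w5:0  w6:0  w7:0.
Shift Activity 3→2, Activity 4→4, Activity 5→4, Activity 6→5.
Schedule Activity 1@1, Activity 2@1, Activity 3@2, Activity 4@4, Activity 5@4, Activity 6@5: w1:5  w2:6  w3:6  w4:7  w5:7  w6:5  w7:5 — peak 7.

7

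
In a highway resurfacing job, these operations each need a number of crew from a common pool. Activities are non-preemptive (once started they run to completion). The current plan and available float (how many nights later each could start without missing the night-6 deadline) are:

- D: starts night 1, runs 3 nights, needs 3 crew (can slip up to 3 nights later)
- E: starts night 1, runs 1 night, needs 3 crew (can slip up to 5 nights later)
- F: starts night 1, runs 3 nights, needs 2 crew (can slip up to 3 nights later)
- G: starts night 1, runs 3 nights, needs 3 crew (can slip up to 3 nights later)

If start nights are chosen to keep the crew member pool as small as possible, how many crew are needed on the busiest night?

6

Early-start (D@1, E@1, F@1, G@1) gives peak 11: n1:11  n2:8  n3:8  n4:0  n5:0  n6:0.
Shift F→2, G→4.
Schedule D@1, E@1, F@2, G@4: n1:6  n2:5  n3:5  n4:5  n5:3  n6:3 — peak 6.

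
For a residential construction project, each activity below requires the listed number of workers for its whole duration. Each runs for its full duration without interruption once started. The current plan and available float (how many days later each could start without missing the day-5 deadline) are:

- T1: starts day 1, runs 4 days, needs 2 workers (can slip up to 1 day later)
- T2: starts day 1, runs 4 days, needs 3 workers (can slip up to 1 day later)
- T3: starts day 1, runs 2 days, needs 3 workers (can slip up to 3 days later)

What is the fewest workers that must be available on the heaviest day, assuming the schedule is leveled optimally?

Schedule T1@1, T2@1, T3@1: d1:8  d2:8  d3:5  d4:5  d5:0 — peak 8.
No arrangement of the 16 feasible schedules does better.

8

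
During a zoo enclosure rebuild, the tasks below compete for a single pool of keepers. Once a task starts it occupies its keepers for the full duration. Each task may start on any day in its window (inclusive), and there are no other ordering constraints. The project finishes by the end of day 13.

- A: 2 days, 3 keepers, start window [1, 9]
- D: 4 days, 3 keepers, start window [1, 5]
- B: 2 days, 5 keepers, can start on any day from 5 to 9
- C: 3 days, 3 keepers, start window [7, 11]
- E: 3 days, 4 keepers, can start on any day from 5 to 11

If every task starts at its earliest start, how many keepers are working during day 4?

3

At early start, day 4 has: D.
Demand: 3 = 3.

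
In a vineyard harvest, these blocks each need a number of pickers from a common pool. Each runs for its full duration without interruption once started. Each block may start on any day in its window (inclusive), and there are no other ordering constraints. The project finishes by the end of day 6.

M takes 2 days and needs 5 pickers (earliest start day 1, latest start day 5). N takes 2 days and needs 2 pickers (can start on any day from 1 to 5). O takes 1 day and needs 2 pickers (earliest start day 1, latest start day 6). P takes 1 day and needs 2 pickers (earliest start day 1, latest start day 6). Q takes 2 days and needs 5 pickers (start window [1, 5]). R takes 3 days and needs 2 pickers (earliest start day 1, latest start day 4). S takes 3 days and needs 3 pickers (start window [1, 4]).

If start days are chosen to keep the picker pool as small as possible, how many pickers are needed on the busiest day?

8

Early-start (M@1, N@1, O@1, P@1, Q@1, R@1, S@1) gives peak 21: d1:21  d2:17  d3:5  d4:0  d5:0  d6:0.
Shift N→3, P→3, Q→5, R→2, S→4.
Schedule M@1, N@3, O@1, P@3, Q@5, R@2, S@4: d1:7  d2:7  d3:6  d4:7  d5:8  d6:8 — peak 8.
Total picker-days = 43 over 6 days ⇒ peak ≥ ⌈43/6⌉ = 8, so 8 is optimal.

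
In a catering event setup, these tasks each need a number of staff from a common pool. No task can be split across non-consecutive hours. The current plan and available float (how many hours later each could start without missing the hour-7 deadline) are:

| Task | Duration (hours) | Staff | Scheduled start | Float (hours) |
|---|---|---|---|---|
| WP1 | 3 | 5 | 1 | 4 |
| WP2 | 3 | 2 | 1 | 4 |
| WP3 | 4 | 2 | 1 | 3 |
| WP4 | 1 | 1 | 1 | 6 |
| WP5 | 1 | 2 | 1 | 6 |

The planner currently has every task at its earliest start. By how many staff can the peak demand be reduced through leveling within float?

7

Early-start peak: h1:12  h2:9  h3:9  h4:2  h5:0  h6:0  h7:0 ⇒ 12.
Leveled (WP1@1, WP2@4, WP3@4, WP4@4, WP5@7): h1:5  h2:5  h3:5  h4:5  h5:4  h6:4  h7:4 ⇒ 5.
Reduction 12 − 5 = 7.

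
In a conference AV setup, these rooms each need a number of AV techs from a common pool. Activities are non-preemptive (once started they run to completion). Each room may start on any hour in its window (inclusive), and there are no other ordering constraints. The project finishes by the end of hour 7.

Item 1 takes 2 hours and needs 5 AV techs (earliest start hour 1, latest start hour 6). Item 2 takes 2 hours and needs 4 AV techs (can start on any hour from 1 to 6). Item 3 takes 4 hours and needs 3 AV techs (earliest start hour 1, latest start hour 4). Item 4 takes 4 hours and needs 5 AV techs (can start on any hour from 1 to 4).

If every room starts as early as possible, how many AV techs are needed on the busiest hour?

17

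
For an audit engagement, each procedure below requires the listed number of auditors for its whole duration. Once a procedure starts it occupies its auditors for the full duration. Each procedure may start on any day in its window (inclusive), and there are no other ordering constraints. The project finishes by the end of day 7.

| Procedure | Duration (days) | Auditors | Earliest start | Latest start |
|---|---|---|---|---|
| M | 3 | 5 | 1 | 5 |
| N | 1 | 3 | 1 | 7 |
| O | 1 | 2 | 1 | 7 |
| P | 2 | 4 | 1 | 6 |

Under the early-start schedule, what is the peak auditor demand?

14

Early-start schedule: M@1, N@1, O@1, P@1.
Load per day: day 1: 14, day 2: 9, day 3: 5, day 4: 0, day 5: 0, day 6: 0, day 7: 0.
Peak is 14.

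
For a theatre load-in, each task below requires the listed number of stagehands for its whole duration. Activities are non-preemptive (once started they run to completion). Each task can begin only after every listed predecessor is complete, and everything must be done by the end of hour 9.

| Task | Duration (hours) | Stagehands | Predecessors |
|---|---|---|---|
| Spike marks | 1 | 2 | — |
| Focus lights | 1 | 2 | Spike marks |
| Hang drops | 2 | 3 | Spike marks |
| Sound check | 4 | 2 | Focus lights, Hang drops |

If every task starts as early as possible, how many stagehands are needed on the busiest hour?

Early-start schedule: Spike marks@1, Focus lights@2, Hang drops@2, Sound check@4.
Load per hour: hour 1: 2, hour 2: 5, hour 3: 3, hour 4: 2, hour 5: 2, hour 6: 2, hour 7: 2, hour 8: 0, hour 9: 0.
Peak is 5.

5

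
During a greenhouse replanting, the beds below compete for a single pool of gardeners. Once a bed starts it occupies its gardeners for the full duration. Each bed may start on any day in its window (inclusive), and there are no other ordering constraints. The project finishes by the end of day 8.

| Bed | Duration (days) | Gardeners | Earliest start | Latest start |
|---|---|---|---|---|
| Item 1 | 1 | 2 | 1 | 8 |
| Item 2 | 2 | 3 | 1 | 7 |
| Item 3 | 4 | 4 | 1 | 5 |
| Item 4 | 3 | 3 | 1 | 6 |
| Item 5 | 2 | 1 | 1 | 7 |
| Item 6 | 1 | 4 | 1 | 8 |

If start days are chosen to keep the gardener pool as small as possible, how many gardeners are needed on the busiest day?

6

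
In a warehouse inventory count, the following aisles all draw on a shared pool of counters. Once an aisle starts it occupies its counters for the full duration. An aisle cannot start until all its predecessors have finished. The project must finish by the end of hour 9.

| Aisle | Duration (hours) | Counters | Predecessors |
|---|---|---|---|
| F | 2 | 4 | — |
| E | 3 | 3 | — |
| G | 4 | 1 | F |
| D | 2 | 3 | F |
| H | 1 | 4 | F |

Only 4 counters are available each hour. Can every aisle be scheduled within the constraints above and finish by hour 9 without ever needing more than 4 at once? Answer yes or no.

yes

Schedule F@1, E@3, G@3, D@6, H@8: h1:4  h2:4  h3:4  h4:4  h5:4  h6:4  h7:3  h8:4  h9:0 — peak 4 ≤ 4.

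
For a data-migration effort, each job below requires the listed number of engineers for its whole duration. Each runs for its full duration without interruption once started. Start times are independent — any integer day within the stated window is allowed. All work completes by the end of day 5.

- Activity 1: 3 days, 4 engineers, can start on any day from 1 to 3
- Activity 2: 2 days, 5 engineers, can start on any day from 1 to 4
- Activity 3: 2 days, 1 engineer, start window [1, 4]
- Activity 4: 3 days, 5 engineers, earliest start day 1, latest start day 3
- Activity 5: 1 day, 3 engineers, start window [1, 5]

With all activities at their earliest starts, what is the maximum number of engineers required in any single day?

18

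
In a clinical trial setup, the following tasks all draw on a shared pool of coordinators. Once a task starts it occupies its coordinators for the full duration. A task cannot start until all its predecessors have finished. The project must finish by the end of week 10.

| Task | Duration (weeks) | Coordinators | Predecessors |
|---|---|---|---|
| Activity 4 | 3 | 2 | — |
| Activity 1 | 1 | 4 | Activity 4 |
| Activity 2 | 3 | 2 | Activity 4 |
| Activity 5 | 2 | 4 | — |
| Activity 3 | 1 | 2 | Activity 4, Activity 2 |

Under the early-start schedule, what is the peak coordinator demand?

Early-start schedule: Activity 4@1, Activity 1@4, Activity 2@4, Activity 5@1, Activity 3@7.
Load per week: week 1: 6, week 2: 6, week 3: 2, week 4: 6, week 5: 2, week 6: 2, week 7: 2, week 8: 0, week 9: 0, week 10: 0.
Peak is 6.

6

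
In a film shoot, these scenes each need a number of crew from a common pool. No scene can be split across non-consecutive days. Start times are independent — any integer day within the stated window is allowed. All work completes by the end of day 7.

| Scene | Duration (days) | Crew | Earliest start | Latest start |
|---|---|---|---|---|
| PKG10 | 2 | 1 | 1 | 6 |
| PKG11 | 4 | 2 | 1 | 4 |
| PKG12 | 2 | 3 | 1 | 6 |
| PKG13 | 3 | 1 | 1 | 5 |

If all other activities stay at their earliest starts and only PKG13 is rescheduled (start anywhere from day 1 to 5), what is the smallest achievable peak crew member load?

PKG13@1: d1:7  d2:7  d3:3  d4:2  d5:0  d6:0  d7:0 → peak 7
PKG13@2: d1:6  d2:7  d3:3  d4:3  d5:0  d6:0  d7:0 → peak 7
PKG13@3: d1:6  d2:6  d3:3  d4:3  d5:1  d6:0  d7:0 → peak 6
PKG13@4: d1:6  d2:6  d3:2  d4:3  d5:1  d6:1  d7:0 → peak 6
PKG13@5: d1:6  d2:6  d3:2  d4:2  d5:1  d6:1  d7:1 → peak 6
Best is PKG13@3, peak 6.

6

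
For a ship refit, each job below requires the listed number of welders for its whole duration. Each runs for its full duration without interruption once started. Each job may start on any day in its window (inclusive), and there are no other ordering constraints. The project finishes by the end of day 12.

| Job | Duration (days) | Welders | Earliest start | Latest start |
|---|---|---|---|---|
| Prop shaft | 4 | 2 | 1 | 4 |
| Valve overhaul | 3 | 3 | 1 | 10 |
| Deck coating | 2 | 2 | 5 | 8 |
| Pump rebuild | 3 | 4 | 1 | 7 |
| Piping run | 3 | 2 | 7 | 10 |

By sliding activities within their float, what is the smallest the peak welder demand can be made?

4

Early-start (Prop shaft@1, Valve overhaul@1, Deck coating@5, Pump rebuild@1, Piping run@7) gives peak 9: d1:9  d2:9  d3:9  d4:2  d5:2  d6:2  d7:2  d8:2  d9:2  d10:0  d11:0  d12:0.
Shift Prop shaft→4, Valve overhaul→10.
Schedule Prop shaft@4, Valve overhaul@10, Deck coating@5, Pump rebuild@1, Piping run@7: d1:4  d2:4  d3:4  d4:2  d5:4  d6:4  d7:4  d8:2  d9:2  d10:3  d11:3  d12:3 — peak 4.
Total welder-days = 39 over 12 days ⇒ peak ≥ ⌈39/12⌉ = 4, so 4 is optimal.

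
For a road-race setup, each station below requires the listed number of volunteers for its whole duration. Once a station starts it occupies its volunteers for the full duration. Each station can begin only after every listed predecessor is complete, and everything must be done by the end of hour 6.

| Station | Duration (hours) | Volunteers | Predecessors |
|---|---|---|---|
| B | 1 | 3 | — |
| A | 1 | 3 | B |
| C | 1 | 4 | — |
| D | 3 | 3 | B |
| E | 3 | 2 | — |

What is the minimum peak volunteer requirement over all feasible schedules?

Early-start (B@1, A@2, C@1, D@2, E@1) gives peak 9: h1:9  h2:8  h3:5  h4:3  h5:0  h6:0.
Shift C→3, D→4, E→4.
Schedule B@1, A@2, C@3, D@4, E@4: h1:3  h2:3  h3:4  h4:5  h5:5  h6:5 — peak 5.
Total volunteer-hours = 25 over 6 hours ⇒ peak ≥ ⌈25/6⌉ = 5, so 5 is optimal.

5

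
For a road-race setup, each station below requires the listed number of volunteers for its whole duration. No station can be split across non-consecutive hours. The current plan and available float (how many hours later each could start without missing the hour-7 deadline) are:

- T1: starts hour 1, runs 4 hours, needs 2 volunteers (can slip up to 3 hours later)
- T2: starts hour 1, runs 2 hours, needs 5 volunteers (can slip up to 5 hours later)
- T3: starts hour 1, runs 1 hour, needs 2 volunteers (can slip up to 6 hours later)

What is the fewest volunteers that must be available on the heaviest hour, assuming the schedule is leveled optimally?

5

Early-start (T1@1, T2@1, T3@1) gives peak 9: h1:9  h2:7  h3:2  h4:2  h5:0  h6:0  h7:0.
Shift T2→5.
Schedule T1@1, T2@5, T3@1: h1:4  h2:2  h3:2  h4:2  h5:5  h6:5  h7:0 — peak 5.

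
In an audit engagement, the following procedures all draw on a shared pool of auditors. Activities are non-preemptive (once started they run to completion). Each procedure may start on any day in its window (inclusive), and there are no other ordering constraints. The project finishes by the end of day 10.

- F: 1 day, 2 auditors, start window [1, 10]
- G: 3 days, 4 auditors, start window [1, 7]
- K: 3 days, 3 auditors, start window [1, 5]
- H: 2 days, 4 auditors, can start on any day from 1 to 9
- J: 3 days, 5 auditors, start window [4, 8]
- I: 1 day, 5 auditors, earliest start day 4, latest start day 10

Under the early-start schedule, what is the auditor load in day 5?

At early start, day 5 has: J.
Demand: 5 = 5.

5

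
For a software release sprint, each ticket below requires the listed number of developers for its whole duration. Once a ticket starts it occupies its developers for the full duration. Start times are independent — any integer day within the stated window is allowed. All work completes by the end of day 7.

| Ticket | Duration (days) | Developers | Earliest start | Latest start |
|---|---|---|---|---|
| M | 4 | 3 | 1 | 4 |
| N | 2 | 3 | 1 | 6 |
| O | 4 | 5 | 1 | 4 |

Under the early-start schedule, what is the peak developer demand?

11

Early-start schedule: M@1, N@1, O@1.
Load per day: day 1: 11, day 2: 11, day 3: 8, day 4: 8, day 5: 0, day 6: 0, day 7: 0.
Peak is 11.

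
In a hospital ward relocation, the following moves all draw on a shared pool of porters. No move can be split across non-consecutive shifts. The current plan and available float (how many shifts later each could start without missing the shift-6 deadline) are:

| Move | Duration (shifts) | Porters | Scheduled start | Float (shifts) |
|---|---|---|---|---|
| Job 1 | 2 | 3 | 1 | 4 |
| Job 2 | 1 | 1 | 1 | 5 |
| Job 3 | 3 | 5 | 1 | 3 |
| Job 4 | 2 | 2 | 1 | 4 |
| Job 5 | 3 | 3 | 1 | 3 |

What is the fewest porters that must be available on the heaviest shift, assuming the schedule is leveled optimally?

7

Early-start (Job 1@1, Job 2@1, Job 3@1, Job 4@1, Job 5@1) gives peak 14: s1:14  s2:13  s3:8  s4:0  s5:0  s6:0.
Shift Job 3→4, Job 4→3.
Schedule Job 1@1, Job 2@1, Job 3@4, Job 4@3, Job 5@1: s1:7  s2:6  s3:5  s4:7  s5:5  s6:5 — peak 7.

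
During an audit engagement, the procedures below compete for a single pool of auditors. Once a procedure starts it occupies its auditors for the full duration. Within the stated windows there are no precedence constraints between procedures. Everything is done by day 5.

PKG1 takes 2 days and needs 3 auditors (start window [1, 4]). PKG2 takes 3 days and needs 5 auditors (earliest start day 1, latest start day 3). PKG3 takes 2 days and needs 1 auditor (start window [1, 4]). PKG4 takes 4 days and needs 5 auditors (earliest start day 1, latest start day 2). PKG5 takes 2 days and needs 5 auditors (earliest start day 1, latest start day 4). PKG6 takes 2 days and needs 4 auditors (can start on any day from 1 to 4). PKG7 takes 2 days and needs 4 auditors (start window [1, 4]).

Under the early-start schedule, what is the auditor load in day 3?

10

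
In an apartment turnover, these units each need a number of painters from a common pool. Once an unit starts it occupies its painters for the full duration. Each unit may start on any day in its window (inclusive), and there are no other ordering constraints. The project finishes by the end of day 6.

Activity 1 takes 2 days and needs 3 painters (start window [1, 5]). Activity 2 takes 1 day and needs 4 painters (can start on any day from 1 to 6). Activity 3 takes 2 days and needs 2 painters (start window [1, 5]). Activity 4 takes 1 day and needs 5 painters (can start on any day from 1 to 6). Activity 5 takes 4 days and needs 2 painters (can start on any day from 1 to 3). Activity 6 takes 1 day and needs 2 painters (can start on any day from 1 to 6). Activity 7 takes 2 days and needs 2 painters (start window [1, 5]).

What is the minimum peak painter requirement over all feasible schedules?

6

Early-start (Activity 1@1, Activity 2@1, Activity 3@1, Activity 4@1, Activity 5@1, Activity 6@1, Activity 7@1) gives peak 20: d1:20  d2:9  d3:2  d4:2  d5:0  d6:0.
Shift Activity 2→3, Activity 3→4, Activity 4→6, Activity 6→5, Activity 7→4.
Schedule Activity 1@1, Activity 2@3, Activity 3@4, Activity 4@6, Activity 5@1, Activity 6@5, Activity 7@4: d1:5  d2:5  d3:6  d4:6  d5:6  d6:5 — peak 6.
Total painter-days = 33 over 6 days ⇒ peak ≥ ⌈33/6⌉ = 6, so 6 is optimal.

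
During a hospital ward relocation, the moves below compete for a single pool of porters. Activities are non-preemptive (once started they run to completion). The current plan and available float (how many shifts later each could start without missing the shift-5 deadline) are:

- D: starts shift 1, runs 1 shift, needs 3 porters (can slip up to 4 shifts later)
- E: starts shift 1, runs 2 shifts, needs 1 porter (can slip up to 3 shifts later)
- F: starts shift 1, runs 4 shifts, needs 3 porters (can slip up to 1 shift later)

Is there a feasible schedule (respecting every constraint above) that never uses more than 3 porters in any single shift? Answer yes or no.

no

Total porter-shifts = 17; over 5 shifts the average is 17/5 > 3, so some shift must exceed 3.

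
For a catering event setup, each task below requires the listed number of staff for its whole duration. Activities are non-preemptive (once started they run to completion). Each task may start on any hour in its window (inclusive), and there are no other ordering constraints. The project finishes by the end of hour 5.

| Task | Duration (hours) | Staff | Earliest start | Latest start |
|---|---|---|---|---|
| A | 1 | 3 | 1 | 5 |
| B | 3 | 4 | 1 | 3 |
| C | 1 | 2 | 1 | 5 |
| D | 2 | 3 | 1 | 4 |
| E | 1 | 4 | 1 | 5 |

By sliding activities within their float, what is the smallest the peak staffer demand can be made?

Early-start (A@1, B@1, C@1, D@1, E@1) gives peak 16: h1:16  h2:7  h3:4  h4:0  h5:0.
Shift C→2, D→3, E→4.
Schedule A@1, B@1, C@2, D@3, E@4: h1:7  h2:6  h3:7  h4:7  h5:0 — peak 7.

7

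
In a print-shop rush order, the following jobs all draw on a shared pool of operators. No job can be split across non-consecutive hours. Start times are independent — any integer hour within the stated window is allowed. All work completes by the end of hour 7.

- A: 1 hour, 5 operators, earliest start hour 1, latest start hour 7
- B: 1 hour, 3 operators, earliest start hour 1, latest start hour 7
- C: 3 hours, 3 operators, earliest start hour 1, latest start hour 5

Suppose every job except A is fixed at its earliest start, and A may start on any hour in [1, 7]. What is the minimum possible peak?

6

A@1: h1:11  h2:3  h3:3  h4:0  h5:0  h6:0  h7:0 → peak 11
A@2: h1:6  h2:8  h3:3  h4:0  h5:0  h6:0  h7:0 → peak 8
A@3: h1:6  h2:3  h3:8  h4:0  h5:0  h6:0  h7:0 → peak 8
A@4: h1:6  h2:3  h3:3  h4:5  h5:0  h6:0  h7:0 → peak 6
A@5: h1:6  h2:3  h3:3  h4:0  h5:5  h6:0  h7:0 → peak 6
A@6: h1:6  h2:3  h3:3  h4:0  h5:0  h6:5  h7:0 → peak 6
A@7: h1:6  h2:3  h3:3  h4:0  h5:0  h6:0  h7:5 → peak 6
Best is A@4, peak 6.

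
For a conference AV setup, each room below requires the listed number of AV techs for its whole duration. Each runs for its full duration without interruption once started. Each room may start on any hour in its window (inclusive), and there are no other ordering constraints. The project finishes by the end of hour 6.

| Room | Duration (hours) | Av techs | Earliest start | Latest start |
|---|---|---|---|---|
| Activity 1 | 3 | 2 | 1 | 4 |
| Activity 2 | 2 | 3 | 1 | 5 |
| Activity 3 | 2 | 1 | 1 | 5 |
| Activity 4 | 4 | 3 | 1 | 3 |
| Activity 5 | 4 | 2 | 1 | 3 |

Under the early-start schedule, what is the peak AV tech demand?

11

Early-start schedule: Activity 1@1, Activity 2@1, Activity 3@1, Activity 4@1, Activity 5@1.
Load per hour: hour 1: 11, hour 2: 11, hour 3: 7, hour 4: 5, hour 5: 0, hour 6: 0.
Peak is 11.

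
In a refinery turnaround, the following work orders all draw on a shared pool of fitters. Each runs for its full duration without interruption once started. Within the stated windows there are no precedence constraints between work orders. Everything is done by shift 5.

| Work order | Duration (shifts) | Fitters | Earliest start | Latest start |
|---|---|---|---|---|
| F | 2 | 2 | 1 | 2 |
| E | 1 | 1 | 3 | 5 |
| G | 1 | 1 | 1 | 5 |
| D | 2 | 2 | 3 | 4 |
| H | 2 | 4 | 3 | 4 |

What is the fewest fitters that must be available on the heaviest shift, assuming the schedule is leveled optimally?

6

Early-start (F@1, E@3, G@1, D@3, H@3) gives peak 7: s1:3  s2:2  s3:7  s4:6  s5:0.
Shift H→4.
Schedule F@1, E@3, G@1, D@3, H@4: s1:3  s2:2  s3:3  s4:6  s5:4 — peak 6.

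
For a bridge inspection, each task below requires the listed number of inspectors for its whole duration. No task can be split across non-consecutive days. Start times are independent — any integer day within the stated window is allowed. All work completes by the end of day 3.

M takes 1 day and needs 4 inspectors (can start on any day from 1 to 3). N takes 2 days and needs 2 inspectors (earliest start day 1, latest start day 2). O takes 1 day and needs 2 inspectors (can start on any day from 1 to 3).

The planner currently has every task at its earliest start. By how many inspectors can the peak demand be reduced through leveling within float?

4

Early-start peak: d1:8  d2:2  d3:0 ⇒ 8.
Leveled (M@1, N@2, O@2): d1:4  d2:4  d3:2 ⇒ 4.
Reduction 8 − 4 = 4.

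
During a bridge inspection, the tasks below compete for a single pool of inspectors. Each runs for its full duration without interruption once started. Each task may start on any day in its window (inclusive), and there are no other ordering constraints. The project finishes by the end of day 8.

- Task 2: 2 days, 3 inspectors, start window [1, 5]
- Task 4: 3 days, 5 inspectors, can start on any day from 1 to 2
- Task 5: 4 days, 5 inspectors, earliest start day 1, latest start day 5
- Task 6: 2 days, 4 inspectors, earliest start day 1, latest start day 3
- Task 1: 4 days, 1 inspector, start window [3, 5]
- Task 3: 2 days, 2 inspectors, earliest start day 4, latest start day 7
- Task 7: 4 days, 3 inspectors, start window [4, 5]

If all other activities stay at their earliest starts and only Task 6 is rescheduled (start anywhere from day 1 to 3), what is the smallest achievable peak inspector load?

Task 6@1: d1:17  d2:17  d3:11  d4:11  d5:6  d6:4  d7:3  d8:0 → peak 17
Task 6@2: d1:13  d2:17  d3:15  d4:11  d5:6  d6:4  d7:3  d8:0 → peak 17
Task 6@3: d1:13  d2:13  d3:15  d4:15  d5:6  d6:4  d7:3  d8:0 → peak 15
Best is Task 6@3, peak 15.

15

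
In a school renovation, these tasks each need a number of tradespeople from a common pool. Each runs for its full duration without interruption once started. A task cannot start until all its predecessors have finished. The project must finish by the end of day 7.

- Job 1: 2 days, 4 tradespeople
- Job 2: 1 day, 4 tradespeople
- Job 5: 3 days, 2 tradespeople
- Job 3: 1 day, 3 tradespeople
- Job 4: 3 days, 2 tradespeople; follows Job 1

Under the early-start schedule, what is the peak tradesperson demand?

13

Early-start schedule: Job 1@1, Job 2@1, Job 5@1, Job 3@1, Job 4@3.
Load per day: day 1: 13, day 2: 6, day 3: 4, day 4: 2, day 5: 2, day 6: 0, day 7: 0.
Peak is 13.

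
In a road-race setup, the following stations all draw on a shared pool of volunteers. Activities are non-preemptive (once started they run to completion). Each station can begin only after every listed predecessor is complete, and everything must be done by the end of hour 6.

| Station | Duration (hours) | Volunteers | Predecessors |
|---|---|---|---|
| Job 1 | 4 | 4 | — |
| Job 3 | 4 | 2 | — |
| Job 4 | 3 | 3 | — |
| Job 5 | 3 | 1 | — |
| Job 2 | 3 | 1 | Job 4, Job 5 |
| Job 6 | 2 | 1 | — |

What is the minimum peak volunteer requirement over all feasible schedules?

10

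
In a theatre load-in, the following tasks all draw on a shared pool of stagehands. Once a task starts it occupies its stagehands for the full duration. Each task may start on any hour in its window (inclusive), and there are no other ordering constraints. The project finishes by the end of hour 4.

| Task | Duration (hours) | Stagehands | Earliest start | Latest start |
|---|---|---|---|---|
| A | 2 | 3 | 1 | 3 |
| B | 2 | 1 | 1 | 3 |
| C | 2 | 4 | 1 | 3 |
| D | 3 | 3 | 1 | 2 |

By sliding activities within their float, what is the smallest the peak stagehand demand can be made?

Early-start (A@1, B@1, C@1, D@1) gives peak 11: h1:11  h2:11  h3:3  h4:0.
Shift C→3.
Schedule A@1, B@1, C@3, D@1: h1:7  h2:7  h3:7  h4:4 — peak 7.
Total stagehand-hours = 25 over 4 hours ⇒ peak ≥ ⌈25/4⌉ = 7, so 7 is optimal.

7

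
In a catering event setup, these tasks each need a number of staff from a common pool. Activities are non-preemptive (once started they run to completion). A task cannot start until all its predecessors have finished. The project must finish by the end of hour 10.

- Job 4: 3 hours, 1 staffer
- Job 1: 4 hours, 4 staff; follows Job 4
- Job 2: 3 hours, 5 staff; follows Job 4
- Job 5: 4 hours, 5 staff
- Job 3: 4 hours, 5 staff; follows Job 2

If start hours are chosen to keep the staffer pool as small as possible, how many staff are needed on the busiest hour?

10

Early-start (Job 4@1, Job 1@4, Job 2@4, Job 5@1, Job 3@7) gives peak 14: h1:6  h2:6  h3:6  h4:14  h5:9  h6:9  h7:9  h8:5  h9:5  h10:5.
Shift Job 1→5.
Schedule Job 4@1, Job 1@5, Job 2@4, Job 5@1, Job 3@7: h1:6  h2:6  h3:6  h4:10  h5:9  h6:9  h7:9  h8:9  h9:5  h10:5 — peak 10.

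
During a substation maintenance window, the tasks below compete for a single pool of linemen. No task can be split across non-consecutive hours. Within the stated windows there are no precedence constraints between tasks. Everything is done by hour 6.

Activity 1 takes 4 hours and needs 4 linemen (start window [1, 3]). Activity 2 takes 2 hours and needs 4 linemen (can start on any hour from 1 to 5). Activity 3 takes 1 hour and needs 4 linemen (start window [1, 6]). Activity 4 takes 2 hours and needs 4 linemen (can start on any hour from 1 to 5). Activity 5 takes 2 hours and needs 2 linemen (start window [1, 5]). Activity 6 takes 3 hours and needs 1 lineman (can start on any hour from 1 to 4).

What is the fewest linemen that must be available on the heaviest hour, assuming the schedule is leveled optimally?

8

Early-start (Activity 1@1, Activity 2@1, Activity 3@1, Activity 4@1, Activity 5@1, Activity 6@1) gives peak 19: h1:19  h2:15  h3:5  h4:4  h5:0  h6:0.
Shift Activity 3→3, Activity 4→5, Activity 5→4, Activity 6→4.
Schedule Activity 1@1, Activity 2@1, Activity 3@3, Activity 4@5, Activity 5@4, Activity 6@4: h1:8  h2:8  h3:8  h4:7  h5:7  h6:5 — peak 8.
Total lineman-hours = 43 over 6 hours ⇒ peak ≥ ⌈43/6⌉ = 8, so 8 is optimal.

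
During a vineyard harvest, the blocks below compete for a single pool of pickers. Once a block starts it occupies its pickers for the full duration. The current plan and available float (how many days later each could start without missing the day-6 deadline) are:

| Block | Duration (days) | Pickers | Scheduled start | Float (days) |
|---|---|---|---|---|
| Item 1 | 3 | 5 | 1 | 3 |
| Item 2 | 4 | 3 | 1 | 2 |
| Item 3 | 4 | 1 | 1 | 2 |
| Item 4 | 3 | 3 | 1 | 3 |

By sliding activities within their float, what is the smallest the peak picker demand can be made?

Early-start (Item 1@1, Item 2@1, Item 3@1, Item 4@1) gives peak 12: d1:12  d2:12  d3:12  d4:4  d5:0  d6:0.
Shift Item 4→4.
Schedule Item 1@1, Item 2@1, Item 3@1, Item 4@4: d1:9  d2:9  d3:9  d4:7  d5:3  d6:3 — peak 9.

9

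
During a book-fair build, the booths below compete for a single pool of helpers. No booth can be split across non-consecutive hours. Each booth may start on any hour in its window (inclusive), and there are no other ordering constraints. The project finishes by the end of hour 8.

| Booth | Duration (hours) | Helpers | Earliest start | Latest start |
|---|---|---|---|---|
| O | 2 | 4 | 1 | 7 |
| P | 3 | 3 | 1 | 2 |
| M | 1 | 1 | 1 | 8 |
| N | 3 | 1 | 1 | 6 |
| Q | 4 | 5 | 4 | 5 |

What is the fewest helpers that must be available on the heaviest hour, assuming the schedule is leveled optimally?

Early-start (O@1, P@1, M@1, N@1, Q@4) gives peak 9: h1:9  h2:8  h3:4  h4:5  h5:5  h6:5  h7:5  h8:0.
Shift M→3, N→3.
Schedule O@1, P@1, M@3, N@3, Q@4: h1:7  h2:7  h3:5  h4:6  h5:6  h6:5  h7:5  h8:0 — peak 7.

7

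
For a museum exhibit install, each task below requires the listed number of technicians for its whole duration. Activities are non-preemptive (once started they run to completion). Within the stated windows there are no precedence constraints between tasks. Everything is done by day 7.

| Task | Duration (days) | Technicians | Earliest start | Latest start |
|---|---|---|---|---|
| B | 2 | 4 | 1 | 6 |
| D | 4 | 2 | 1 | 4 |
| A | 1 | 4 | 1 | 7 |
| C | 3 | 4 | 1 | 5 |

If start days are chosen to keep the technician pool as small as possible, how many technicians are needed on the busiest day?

6

Early-start (B@1, D@1, A@1, C@1) gives peak 14: d1:14  d2:10  d3:6  d4:2  d5:0  d6:0  d7:0.
Shift A→3, C→4.
Schedule B@1, D@1, A@3, C@4: d1:6  d2:6  d3:6  d4:6  d5:4  d6:4  d7:0 — peak 6.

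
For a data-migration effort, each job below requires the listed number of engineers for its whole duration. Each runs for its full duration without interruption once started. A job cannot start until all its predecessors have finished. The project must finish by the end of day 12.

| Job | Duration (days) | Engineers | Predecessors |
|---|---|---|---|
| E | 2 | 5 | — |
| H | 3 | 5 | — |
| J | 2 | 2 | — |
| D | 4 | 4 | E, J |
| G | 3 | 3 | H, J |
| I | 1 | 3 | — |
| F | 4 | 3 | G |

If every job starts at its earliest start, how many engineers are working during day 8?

At early start, day 8 has: F.
Demand: 3 = 3.

3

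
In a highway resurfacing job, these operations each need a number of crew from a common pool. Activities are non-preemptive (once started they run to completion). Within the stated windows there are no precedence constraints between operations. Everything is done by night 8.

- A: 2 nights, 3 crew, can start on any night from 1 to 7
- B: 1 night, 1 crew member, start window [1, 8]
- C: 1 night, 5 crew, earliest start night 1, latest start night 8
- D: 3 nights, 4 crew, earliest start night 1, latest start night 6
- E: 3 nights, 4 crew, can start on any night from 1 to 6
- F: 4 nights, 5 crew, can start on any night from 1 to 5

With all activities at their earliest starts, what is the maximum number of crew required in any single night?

Early-start schedule: A@1, B@1, C@1, D@1, E@1, F@1.
Load per night: night 1: 22, night 2: 16, night 3: 13, night 4: 5, night 5: 0, night 6: 0, night 7: 0, night 8: 0.
Peak is 22.

22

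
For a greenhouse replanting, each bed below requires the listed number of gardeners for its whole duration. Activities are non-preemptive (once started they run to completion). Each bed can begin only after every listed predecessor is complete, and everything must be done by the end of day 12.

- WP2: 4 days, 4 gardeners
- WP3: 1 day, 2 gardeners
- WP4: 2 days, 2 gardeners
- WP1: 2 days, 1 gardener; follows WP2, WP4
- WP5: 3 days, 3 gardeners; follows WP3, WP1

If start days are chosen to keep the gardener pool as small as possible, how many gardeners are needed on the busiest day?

Early-start (WP2@1, WP3@1, WP4@1, WP1@5, WP5@7) gives peak 8: d1:8  d2:6  d3:4  d4:4  d5:1  d6:1  d7:3  d8:3  d9:3  d10:0  d11:0  d12:0.
Shift WP3→5, WP4→5, WP1→7, WP5→9.
Schedule WP2@1, WP3@5, WP4@5, WP1@7, WP5@9: d1:4  d2:4  d3:4  d4:4  d5:4  d6:2  d7:1  d8:1  d9:3  d10:3  d11:3  d12:0 — peak 4.

4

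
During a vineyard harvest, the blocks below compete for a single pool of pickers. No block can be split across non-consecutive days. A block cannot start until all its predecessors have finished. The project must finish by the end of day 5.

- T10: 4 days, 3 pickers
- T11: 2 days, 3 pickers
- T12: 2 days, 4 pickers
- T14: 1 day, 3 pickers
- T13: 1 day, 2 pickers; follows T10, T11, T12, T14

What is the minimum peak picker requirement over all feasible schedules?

Early-start (T10@1, T11@1, T12@1, T14@1, T13@5) gives peak 13: d1:13  d2:10  d3:3  d4:3  d5:2.
Shift T12→3.
Schedule T10@1, T11@1, T12@3, T14@1, T13@5: d1:9  d2:6  d3:7  d4:7  d5:2 — peak 9.

9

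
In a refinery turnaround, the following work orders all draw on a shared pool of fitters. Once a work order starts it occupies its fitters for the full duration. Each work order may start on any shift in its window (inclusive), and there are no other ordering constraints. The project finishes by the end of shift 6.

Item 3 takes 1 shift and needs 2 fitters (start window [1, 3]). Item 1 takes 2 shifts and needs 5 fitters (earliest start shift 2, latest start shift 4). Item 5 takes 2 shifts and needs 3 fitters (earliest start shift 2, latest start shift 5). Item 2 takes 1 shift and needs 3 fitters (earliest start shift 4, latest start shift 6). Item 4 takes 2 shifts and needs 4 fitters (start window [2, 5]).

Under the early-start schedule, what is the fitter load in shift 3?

12

At early start, shift 3 has: Item 1, Item 5, Item 4.
Demand: 5 + 3 + 4 = 12.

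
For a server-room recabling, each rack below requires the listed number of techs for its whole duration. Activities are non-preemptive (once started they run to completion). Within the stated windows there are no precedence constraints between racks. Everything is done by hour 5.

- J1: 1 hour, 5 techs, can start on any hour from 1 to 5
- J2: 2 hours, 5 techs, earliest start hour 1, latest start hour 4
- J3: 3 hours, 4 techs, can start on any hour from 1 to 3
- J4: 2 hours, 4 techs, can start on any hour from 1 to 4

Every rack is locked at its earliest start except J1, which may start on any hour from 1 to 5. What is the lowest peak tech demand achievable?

13

J1@1: h1:18  h2:13  h3:4  h4:0  h5:0 → peak 18
J1@2: h1:13  h2:18  h3:4  h4:0  h5:0 → peak 18
J1@3: h1:13  h2:13  h3:9  h4:0  h5:0 → peak 13
J1@4: h1:13  h2:13  h3:4  h4:5  h5:0 → peak 13
J1@5: h1:13  h2:13  h3:4  h4:0  h5:5 → peak 13
Best is J1@3, peak 13.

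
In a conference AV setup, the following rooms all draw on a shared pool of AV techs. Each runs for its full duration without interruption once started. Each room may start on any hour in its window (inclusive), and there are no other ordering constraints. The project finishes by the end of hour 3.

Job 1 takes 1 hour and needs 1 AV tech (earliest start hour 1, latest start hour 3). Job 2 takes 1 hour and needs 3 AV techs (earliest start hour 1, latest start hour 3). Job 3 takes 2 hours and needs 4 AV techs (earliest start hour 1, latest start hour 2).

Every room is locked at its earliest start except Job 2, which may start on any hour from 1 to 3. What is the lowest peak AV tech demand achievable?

5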